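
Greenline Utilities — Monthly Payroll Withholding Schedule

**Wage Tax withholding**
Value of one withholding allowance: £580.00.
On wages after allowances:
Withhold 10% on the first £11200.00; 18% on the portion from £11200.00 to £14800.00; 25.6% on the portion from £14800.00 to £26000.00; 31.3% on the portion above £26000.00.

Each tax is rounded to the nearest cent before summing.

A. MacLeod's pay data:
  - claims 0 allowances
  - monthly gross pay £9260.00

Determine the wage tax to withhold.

Wage Tax: taxable = £9260.00
  10% × £9260.00 = £926.00

£926.00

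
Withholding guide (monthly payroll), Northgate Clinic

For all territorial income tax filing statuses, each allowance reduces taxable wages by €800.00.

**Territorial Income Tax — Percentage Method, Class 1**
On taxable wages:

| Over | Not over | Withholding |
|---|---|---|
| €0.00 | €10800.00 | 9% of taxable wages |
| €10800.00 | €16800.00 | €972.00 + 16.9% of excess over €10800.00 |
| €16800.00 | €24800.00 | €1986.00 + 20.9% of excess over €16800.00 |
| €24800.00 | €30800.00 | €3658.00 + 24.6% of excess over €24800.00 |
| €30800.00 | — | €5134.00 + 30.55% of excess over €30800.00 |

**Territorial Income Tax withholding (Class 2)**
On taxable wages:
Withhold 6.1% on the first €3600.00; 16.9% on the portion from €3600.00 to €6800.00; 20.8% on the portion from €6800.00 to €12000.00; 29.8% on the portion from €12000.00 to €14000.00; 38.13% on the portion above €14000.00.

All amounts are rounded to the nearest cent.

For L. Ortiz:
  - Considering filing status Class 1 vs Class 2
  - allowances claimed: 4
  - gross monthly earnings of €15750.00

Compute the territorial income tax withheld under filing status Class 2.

Territorial Income Tax (Class 2): taxable = €15750.00 − 4×€800.00 = €12550.00
  €1842.00 + 29.8% × (€12550.00 − €12000.00) = €1842.00 + 29.8% × €550.00 = €2005.90

€2005.90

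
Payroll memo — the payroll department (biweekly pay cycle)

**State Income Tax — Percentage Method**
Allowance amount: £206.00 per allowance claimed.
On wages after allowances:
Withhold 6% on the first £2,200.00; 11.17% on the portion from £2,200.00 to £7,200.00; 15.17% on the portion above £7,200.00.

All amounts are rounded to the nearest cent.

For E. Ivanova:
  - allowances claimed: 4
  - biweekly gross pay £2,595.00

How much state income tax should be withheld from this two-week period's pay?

£106.26

State Income Tax: taxable = £2,595.00 − 4×£206.00 = £1,771.00
  6% × £1,771.00 = £106.26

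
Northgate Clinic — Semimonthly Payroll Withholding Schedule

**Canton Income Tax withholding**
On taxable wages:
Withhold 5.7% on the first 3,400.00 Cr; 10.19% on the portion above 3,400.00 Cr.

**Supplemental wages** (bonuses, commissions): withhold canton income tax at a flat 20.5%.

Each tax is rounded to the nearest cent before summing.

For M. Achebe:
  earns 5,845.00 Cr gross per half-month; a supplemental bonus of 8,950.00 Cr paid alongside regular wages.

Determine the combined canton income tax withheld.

Canton Income Tax: taxable = 5,845.00 Cr
  193.80 Cr + 10.19% × (5,845.00 Cr − 3,400.00 Cr) = 193.80 Cr + 10.19% × 2,445.00 Cr = 442.95 Cr
Supplemental (20.5% flat on bonus): 20.5% × 8,950.00 Cr = 1,834.75 Cr
Total canton income tax: 442.95 Cr + 1,834.75 Cr = 2,277.70 Cr

2,277.70 Cr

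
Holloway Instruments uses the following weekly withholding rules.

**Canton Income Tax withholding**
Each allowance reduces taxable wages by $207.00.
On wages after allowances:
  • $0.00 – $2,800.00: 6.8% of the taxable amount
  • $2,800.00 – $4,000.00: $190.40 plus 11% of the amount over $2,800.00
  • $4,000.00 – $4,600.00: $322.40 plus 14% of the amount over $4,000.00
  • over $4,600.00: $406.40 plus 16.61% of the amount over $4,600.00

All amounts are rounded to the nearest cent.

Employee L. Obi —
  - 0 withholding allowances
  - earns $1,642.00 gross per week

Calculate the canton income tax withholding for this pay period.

Canton Income Tax: taxable = $1,642.00
  6.8% × $1,642.00 = $111.66

$111.66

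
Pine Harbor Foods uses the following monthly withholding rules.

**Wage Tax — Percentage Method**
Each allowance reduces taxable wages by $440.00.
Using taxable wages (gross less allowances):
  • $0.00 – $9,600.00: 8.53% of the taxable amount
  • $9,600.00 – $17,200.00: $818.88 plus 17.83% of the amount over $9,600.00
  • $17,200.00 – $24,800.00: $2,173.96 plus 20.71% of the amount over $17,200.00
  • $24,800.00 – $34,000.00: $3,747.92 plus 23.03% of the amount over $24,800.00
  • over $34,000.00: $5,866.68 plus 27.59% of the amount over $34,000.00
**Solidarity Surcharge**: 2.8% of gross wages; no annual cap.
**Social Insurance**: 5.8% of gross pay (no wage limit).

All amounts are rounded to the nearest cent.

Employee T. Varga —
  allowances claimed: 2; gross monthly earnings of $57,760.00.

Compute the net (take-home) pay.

Wage Tax: taxable = $57,760.00 − 2×$440.00 = $56,880.00
  $5,866.68 + 27.59% × ($56,880.00 − $34,000.00) = $5,866.68 + 27.59% × $22,880.00 = $12,179.27
Solidarity Surcharge: 2.8% × $57,760.00 = $1,617.28
Social Insurance: 5.8% × $57,760.00 = $3,350.08
Total withheld: $12,179.27 + $1,617.28 + $3,350.08 = $17,146.63
Net pay: $57,760.00 − $17,146.63 = $40,613.37

$40,613.37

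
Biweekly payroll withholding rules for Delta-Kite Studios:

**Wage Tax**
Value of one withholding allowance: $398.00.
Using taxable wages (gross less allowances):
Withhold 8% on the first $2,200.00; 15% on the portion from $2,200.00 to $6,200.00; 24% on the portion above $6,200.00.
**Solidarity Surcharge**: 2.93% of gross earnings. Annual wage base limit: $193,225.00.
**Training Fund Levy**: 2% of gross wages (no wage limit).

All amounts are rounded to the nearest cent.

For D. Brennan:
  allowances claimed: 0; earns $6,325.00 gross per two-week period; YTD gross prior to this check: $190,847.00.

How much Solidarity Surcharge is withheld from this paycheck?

Solidarity Surcharge: cap $193,225.00 − YTD $190,847.00 = $2,378.00 subject; 2.93% × $2,378.00 = $69.68

$69.68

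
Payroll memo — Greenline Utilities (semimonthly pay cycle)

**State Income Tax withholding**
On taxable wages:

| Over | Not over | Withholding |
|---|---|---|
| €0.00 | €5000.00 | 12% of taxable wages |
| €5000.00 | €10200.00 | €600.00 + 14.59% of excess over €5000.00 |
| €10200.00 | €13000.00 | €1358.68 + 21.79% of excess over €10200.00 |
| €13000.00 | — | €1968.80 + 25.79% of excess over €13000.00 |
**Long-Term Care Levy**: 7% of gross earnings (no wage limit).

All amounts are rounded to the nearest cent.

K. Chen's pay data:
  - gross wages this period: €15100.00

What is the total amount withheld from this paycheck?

State Income Tax: taxable = €15100.00
  €1968.80 + 25.79% × (€15100.00 − €13000.00) = €1968.80 + 25.79% × €2100.00 = €2510.39
Long-Term Care Levy: 7% × €15100.00 = €1057.00
Total: €2510.39 + €1057.00 = €3567.39

€3567.39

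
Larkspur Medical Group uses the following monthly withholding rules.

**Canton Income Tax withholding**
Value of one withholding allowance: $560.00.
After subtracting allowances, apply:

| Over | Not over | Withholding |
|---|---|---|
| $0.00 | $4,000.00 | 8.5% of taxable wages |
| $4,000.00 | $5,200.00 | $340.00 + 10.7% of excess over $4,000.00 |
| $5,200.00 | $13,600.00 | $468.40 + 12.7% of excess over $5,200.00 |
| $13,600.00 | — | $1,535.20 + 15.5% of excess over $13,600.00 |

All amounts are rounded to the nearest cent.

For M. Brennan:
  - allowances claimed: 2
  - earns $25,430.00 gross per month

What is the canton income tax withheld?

$3,195.25

Canton Income Tax: taxable = $25,430.00 − 2×$560.00 = $24,310.00
  $1,535.20 + 15.5% × ($24,310.00 − $13,600.00) = $1,535.20 + 15.5% × $10,710.00 = $3,195.25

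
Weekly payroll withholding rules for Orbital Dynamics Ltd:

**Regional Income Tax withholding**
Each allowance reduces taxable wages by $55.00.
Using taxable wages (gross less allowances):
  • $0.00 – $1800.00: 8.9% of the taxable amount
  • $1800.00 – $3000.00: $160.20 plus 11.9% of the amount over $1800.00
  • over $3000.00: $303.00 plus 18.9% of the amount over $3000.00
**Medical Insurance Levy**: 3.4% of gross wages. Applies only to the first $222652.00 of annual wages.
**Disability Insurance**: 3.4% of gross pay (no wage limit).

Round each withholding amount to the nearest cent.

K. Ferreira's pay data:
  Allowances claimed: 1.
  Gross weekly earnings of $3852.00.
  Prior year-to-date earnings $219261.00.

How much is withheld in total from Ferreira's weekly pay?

$699.89

Regional Income Tax: taxable = $3852.00 − 1×$55.00 = $3797.00
  $303.00 + 18.9% × ($3797.00 − $3000.00) = $303.00 + 18.9% × $797.00 = $453.63
Medical Insurance Levy: cap $222652.00 − YTD $219261.00 = $3391.00 subject; 3.4% × $3391.00 = $115.29
Disability Insurance: 3.4% × $3852.00 = $130.97
Total: $453.63 + $115.29 + $130.97 = $699.89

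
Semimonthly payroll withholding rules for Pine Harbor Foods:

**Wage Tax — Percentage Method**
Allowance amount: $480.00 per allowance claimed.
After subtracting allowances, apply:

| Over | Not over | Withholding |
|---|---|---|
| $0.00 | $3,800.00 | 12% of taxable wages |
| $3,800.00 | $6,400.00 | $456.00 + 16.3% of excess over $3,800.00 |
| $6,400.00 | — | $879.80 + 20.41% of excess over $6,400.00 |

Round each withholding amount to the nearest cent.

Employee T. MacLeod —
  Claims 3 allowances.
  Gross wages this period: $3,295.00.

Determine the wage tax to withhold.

Wage Tax: taxable = $3,295.00 − 3×$480.00 = $1,855.00
  12% × $1,855.00 = $222.60

$222.60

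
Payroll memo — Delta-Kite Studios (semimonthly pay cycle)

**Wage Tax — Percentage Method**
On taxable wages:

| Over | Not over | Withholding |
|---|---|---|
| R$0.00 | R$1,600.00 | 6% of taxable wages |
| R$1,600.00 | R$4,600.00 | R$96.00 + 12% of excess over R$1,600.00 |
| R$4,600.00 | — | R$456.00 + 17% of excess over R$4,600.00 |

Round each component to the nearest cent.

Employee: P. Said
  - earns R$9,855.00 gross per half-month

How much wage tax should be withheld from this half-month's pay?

Wage Tax: taxable = R$9,855.00
  R$456.00 + 17% × (R$9,855.00 − R$4,600.00) = R$456.00 + 17% × R$5,255.00 = R$1,349.35

R$1,349.35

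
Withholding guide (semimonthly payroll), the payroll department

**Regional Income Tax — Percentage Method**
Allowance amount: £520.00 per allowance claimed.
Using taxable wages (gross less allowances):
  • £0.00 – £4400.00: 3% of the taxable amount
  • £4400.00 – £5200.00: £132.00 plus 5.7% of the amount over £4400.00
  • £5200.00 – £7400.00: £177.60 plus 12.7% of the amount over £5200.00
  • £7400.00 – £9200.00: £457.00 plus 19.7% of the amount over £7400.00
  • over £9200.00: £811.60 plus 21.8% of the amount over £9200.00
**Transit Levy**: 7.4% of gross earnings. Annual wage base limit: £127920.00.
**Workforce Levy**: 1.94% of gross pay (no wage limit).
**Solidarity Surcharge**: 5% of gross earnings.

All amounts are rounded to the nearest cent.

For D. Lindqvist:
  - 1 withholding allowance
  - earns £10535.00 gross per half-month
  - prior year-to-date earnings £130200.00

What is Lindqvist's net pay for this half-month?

£8814.60

Regional Income Tax: taxable = £10535.00 − 1×£520.00 = £10015.00
  £811.60 + 21.8% × (£10015.00 − £9200.00) = £811.60 + 21.8% × £815.00 = £989.27
Transit Levy: YTD £130200.00 ≥ cap £127920.00 → £0.00
Workforce Levy: 1.94% × £10535.00 = £204.38
Solidarity Surcharge: 5% × £10535.00 = £526.75
Total withheld: £989.27 + £0.00 + £204.38 + £526.75 = £1720.40
Net pay: £10535.00 − £1720.40 = £8814.60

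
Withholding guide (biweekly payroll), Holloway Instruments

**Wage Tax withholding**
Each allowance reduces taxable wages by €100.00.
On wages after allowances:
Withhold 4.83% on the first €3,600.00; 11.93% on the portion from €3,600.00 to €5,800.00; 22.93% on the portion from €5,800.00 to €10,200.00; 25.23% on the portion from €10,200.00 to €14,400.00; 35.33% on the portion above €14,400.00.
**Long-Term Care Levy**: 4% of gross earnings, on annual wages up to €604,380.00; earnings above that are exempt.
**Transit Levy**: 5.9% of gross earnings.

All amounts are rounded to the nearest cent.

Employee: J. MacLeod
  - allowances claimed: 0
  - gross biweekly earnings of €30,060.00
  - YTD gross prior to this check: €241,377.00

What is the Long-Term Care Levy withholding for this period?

€1,202.40

Long-Term Care Levy: 4% × €30,060.00 = €1,202.40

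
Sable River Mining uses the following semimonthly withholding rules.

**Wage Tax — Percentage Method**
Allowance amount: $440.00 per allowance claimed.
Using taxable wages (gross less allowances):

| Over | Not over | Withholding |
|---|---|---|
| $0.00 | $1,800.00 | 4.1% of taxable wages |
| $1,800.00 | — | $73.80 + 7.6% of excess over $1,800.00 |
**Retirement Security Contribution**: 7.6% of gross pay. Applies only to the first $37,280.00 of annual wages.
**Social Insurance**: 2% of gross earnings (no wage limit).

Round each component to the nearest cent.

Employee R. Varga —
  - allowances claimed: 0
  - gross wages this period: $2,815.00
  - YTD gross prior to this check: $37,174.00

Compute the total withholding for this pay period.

$215.30

Wage Tax: taxable = $2,815.00
  $73.80 + 7.6% × ($2,815.00 − $1,800.00) = $73.80 + 7.6% × $1,015.00 = $150.94
Retirement Security Contribution: cap $37,280.00 − YTD $37,174.00 = $106.00 subject; 7.6% × $106.00 = $8.06
Social Insurance: 2% × $2,815.00 = $56.30
Total: $150.94 + $8.06 + $56.30 = $215.30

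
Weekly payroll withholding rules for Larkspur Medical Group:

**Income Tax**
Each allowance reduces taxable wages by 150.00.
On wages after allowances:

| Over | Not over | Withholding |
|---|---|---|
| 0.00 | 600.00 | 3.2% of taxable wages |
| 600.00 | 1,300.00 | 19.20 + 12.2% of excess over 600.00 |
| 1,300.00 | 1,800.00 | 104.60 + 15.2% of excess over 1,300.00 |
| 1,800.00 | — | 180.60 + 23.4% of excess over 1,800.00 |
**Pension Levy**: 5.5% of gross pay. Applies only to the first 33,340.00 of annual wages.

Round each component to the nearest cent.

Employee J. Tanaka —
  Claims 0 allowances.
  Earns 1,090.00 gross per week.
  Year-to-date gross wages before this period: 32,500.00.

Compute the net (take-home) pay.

Income Tax: taxable = 1,090.00
  19.20 + 12.2% × (1,090.00 − 600.00) = 19.20 + 12.2% × 490.00 = 78.98
Pension Levy: cap 33,340.00 − YTD 32,500.00 = 840.00 subject; 5.5% × 840.00 = 46.20
Total withheld: 78.98 + 46.20 = 125.18
Net pay: 1,090.00 − 125.18 = 964.82

964.82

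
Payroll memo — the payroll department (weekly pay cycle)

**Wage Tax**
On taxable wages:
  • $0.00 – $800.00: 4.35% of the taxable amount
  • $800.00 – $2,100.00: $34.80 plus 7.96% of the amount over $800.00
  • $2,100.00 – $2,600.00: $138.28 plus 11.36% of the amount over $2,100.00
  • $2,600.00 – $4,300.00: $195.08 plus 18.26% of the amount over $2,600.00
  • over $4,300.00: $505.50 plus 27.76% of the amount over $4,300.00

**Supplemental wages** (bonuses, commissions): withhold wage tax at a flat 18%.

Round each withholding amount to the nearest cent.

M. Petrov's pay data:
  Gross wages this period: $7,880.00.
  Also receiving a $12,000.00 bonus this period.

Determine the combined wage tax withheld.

$3,659.31

Wage Tax: taxable = $7,880.00
  $505.50 + 27.76% × ($7,880.00 − $4,300.00) = $505.50 + 27.76% × $3,580.00 = $1,499.31
Supplemental (18% flat on bonus): 18% × $12,000.00 = $2,160.00
Total wage tax: $1,499.31 + $2,160.00 = $3,659.31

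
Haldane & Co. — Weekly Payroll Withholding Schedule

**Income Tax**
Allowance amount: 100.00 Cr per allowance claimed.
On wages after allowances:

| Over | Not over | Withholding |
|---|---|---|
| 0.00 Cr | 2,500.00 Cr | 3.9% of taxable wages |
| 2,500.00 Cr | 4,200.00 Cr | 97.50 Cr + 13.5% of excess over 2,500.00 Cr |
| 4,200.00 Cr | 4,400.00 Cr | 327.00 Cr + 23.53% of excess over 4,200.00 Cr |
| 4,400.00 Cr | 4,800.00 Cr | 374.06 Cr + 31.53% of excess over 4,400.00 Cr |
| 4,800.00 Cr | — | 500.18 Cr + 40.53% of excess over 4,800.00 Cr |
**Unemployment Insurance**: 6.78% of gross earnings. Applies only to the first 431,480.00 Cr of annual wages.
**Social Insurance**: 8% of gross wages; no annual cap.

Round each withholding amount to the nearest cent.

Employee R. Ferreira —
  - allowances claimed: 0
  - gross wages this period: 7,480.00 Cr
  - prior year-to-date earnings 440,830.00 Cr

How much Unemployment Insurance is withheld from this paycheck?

0.00 Cr

Unemployment Insurance: YTD 440,830.00 Cr ≥ cap 431,480.00 Cr → 0.00 Cr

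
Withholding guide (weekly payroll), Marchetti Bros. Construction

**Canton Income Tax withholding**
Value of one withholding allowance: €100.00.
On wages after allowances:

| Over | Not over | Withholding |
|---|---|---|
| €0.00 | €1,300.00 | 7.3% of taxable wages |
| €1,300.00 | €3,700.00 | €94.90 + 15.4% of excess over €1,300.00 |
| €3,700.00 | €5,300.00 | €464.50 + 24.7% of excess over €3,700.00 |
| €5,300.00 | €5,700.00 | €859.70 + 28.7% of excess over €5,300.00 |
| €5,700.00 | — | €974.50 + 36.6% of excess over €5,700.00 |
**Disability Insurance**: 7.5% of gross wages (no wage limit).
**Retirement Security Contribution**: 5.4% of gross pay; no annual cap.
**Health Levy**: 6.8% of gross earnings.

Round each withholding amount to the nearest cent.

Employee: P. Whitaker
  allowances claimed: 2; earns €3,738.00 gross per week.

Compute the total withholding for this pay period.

Canton Income Tax: taxable = €3,738.00 − 2×€100.00 = €3,538.00
  €94.90 + 15.4% × (€3,538.00 − €1,300.00) = €94.90 + 15.4% × €2,238.00 = €439.55
Disability Insurance: 7.5% × €3,738.00 = €280.35
Retirement Security Contribution: 5.4% × €3,738.00 = €201.85
Health Levy: 6.8% × €3,738.00 = €254.18
Total: €439.55 + €280.35 + €201.85 + €254.18 = €1,175.93

€1,175.93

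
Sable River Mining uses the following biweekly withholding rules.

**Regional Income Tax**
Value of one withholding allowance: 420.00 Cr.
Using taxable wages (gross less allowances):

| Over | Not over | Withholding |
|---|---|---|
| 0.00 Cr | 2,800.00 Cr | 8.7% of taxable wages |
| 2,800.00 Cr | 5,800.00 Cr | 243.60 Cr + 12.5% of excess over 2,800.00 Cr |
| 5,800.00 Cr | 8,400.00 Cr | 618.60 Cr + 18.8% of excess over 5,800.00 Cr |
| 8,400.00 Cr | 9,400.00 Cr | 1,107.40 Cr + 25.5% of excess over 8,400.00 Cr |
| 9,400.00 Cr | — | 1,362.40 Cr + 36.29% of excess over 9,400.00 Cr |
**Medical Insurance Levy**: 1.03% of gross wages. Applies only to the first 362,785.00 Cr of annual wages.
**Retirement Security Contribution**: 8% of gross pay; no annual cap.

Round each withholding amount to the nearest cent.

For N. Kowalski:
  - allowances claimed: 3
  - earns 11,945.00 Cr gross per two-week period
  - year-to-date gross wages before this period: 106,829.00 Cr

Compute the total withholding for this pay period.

2,907.36 Cr

Regional Income Tax: taxable = 11,945.00 Cr − 3×420.00 Cr = 10,685.00 Cr
  1,362.40 Cr + 36.29% × (10,685.00 Cr − 9,400.00 Cr) = 1,362.40 Cr + 36.29% × 1,285.00 Cr = 1,828.73 Cr
Medical Insurance Levy: 1.03% × 11,945.00 Cr = 123.03 Cr
Retirement Security Contribution: 8% × 11,945.00 Cr = 955.60 Cr
Total: 1,828.73 Cr + 123.03 Cr + 955.60 Cr = 2,907.36 Cr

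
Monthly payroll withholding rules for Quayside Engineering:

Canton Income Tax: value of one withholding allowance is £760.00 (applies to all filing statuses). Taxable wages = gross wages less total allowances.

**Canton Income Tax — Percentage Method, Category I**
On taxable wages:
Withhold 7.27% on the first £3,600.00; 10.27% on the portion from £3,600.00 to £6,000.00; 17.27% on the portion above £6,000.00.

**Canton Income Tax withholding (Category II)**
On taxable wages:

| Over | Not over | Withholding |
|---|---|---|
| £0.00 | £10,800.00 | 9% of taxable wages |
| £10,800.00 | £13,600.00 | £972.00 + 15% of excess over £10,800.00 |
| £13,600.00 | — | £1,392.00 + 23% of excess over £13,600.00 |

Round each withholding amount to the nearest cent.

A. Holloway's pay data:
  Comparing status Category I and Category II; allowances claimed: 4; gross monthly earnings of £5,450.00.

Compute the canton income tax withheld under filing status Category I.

Canton Income Tax (Category I): taxable = £5,450.00 − 4×£760.00 = £2,410.00
  7.27% × £2,410.00 = £175.21

£175.21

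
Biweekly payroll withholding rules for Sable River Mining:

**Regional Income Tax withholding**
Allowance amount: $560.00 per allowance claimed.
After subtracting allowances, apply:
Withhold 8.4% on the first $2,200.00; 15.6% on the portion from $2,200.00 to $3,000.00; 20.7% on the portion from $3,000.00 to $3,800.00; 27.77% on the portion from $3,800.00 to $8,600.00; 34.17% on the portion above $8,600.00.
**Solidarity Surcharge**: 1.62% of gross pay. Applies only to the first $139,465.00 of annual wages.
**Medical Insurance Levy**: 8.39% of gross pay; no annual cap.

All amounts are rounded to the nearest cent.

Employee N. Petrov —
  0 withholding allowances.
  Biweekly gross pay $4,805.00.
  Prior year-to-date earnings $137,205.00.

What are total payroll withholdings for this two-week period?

Regional Income Tax: taxable = $4,805.00
  $475.20 + 27.77% × ($4,805.00 − $3,800.00) = $475.20 + 27.77% × $1,005.00 = $754.29
Solidarity Surcharge: cap $139,465.00 − YTD $137,205.00 = $2,260.00 subject; 1.62% × $2,260.00 = $36.61
Medical Insurance Levy: 8.39% × $4,805.00 = $403.14
Total: $754.29 + $36.61 + $403.14 = $1,194.04

$1,194.04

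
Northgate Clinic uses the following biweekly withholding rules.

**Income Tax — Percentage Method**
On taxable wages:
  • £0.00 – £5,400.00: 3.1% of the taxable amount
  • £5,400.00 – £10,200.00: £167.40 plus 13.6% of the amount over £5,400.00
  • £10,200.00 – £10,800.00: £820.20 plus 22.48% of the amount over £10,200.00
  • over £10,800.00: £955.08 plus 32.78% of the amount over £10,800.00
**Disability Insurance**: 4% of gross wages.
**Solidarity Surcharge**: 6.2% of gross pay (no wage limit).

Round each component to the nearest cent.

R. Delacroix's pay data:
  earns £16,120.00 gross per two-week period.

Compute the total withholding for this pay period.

Income Tax: taxable = £16,120.00
  £955.08 + 32.78% × (£16,120.00 − £10,800.00) = £955.08 + 32.78% × £5,320.00 = £2,698.98
Disability Insurance: 4% × £16,120.00 = £644.80
Solidarity Surcharge: 6.2% × £16,120.00 = £999.44
Total: £2,698.98 + £644.80 + £999.44 = £4,343.22

£4,343.22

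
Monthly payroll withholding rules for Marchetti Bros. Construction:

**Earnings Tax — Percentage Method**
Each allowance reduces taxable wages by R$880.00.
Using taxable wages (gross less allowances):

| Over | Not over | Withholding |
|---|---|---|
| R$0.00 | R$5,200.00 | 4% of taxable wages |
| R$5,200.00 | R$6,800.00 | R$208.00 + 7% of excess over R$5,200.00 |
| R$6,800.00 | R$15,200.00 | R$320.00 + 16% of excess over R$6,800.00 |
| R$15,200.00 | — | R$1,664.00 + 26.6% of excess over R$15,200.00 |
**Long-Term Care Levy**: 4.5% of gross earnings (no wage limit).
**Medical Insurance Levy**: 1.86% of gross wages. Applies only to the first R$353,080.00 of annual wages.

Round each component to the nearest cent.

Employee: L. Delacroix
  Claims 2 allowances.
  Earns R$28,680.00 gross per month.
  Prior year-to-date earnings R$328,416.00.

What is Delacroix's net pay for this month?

R$22,149.13

Earnings Tax: taxable = R$28,680.00 − 2×R$880.00 = R$26,920.00
  R$1,664.00 + 26.6% × (R$26,920.00 − R$15,200.00) = R$1,664.00 + 26.6% × R$11,720.00 = R$4,781.52
Long-Term Care Levy: 4.5% × R$28,680.00 = R$1,290.60
Medical Insurance Levy: cap R$353,080.00 − YTD R$328,416.00 = R$24,664.00 subject; 1.86% × R$24,664.00 = R$458.75
Total withheld: R$4,781.52 + R$1,290.60 + R$458.75 = R$6,530.87
Net pay: R$28,680.00 − R$6,530.87 = R$22,149.13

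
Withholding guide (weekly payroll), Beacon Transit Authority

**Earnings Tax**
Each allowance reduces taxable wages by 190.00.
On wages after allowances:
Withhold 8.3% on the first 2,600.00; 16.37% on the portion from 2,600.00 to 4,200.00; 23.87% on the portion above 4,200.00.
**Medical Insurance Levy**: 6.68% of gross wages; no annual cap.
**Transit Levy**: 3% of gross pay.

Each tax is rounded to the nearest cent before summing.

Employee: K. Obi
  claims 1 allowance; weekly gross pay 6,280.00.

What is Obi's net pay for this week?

Earnings Tax: taxable = 6,280.00 − 1×190.00 = 6,090.00
  477.72 + 23.87% × (6,090.00 − 4,200.00) = 477.72 + 23.87% × 1,890.00 = 928.86
Medical Insurance Levy: 6.68% × 6,280.00 = 419.50
Transit Levy: 3% × 6,280.00 = 188.40
Total withheld: 928.86 + 419.50 + 188.40 = 1,536.76
Net pay: 6,280.00 − 1,536.76 = 4,743.24

4,743.24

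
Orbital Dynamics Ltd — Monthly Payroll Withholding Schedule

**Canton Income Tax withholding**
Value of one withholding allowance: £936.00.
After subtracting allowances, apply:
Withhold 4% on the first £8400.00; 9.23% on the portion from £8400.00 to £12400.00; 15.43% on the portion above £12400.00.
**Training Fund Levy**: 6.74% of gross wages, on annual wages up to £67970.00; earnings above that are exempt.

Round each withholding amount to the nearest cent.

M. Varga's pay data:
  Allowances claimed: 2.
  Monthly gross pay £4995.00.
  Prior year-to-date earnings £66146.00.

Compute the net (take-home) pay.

Canton Income Tax: taxable = £4995.00 − 2×£936.00 = £3123.00
  4% × £3123.00 = £124.92
Training Fund Levy: cap £67970.00 − YTD £66146.00 = £1824.00 subject; 6.74% × £1824.00 = £122.94
Total withheld: £124.92 + £122.94 = £247.86
Net pay: £4995.00 − £247.86 = £4747.14

£4747.14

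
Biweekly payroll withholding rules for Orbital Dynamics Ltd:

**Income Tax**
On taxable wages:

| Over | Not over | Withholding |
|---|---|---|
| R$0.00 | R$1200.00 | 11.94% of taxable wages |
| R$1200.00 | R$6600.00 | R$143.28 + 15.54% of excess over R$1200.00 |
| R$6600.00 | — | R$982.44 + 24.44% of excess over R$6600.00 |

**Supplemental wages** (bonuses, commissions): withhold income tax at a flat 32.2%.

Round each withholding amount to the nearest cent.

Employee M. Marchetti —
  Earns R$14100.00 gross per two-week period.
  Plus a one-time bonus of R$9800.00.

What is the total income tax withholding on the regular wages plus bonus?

R$5971.04

Income Tax: taxable = R$14100.00
  R$982.44 + 24.44% × (R$14100.00 − R$6600.00) = R$982.44 + 24.44% × R$7500.00 = R$2815.44
Supplemental (32.2% flat on bonus): 32.2% × R$9800.00 = R$3155.60
Total income tax: R$2815.44 + R$3155.60 = R$5971.04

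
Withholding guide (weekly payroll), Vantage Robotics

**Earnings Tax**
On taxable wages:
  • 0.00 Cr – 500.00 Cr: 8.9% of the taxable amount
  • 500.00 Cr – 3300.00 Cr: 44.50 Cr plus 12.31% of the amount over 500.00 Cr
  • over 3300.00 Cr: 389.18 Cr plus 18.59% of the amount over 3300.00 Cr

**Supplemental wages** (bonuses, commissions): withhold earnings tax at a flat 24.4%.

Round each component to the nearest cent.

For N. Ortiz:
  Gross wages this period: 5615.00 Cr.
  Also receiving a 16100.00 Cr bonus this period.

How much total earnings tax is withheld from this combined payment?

4747.94 Cr

Earnings Tax: taxable = 5615.00 Cr
  389.18 Cr + 18.59% × (5615.00 Cr − 3300.00 Cr) = 389.18 Cr + 18.59% × 2315.00 Cr = 819.54 Cr
Supplemental (24.4% flat on bonus): 24.4% × 16100.00 Cr = 3928.40 Cr
Total earnings tax: 819.54 Cr + 3928.40 Cr = 4747.94 Cr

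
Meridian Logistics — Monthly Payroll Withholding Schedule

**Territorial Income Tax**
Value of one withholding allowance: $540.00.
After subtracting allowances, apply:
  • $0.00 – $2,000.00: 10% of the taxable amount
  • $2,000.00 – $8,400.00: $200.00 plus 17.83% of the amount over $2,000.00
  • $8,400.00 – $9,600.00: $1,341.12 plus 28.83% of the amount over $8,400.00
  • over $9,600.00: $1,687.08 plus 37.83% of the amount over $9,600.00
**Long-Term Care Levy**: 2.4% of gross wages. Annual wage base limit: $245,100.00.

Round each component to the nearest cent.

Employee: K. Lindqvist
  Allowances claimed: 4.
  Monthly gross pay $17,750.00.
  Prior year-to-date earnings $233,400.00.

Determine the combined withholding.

Territorial Income Tax: taxable = $17,750.00 − 4×$540.00 = $15,590.00
  $1,687.08 + 37.83% × ($15,590.00 − $9,600.00) = $1,687.08 + 37.83% × $5,990.00 = $3,953.10
Long-Term Care Levy: cap $245,100.00 − YTD $233,400.00 = $11,700.00 subject; 2.4% × $11,700.00 = $280.80
Total: $3,953.10 + $280.80 = $4,233.90

$4,233.90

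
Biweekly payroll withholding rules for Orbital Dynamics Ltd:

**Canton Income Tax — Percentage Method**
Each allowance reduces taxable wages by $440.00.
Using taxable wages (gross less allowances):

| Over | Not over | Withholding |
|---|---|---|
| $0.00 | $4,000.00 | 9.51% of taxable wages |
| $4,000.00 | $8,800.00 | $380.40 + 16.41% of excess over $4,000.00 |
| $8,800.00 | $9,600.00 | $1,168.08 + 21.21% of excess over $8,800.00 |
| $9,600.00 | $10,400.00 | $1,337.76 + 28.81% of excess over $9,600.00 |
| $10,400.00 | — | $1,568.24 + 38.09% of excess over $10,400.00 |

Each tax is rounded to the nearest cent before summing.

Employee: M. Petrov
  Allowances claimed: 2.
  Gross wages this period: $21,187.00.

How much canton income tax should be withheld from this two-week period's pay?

Canton Income Tax: taxable = $21,187.00 − 2×$440.00 = $20,307.00
  $1,568.24 + 38.09% × ($20,307.00 − $10,400.00) = $1,568.24 + 38.09% × $9,907.00 = $5,341.82

$5,341.82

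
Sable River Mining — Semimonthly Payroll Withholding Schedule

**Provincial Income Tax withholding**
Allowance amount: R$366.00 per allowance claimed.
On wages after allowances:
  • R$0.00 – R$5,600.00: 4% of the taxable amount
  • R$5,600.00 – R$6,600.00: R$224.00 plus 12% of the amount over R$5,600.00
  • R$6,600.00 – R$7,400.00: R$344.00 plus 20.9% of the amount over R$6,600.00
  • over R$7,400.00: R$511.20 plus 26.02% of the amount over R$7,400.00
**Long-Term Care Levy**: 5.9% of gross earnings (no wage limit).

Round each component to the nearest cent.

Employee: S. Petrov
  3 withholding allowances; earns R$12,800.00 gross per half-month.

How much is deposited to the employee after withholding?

Provincial Income Tax: taxable = R$12,800.00 − 3×R$366.00 = R$11,702.00
  R$511.20 + 26.02% × (R$11,702.00 − R$7,400.00) = R$511.20 + 26.02% × R$4,302.00 = R$1,630.58
Long-Term Care Levy: 5.9% × R$12,800.00 = R$755.20
Total withheld: R$1,630.58 + R$755.20 = R$2,385.78
Net pay: R$12,800.00 − R$2,385.78 = R$10,414.22

R$10,414.22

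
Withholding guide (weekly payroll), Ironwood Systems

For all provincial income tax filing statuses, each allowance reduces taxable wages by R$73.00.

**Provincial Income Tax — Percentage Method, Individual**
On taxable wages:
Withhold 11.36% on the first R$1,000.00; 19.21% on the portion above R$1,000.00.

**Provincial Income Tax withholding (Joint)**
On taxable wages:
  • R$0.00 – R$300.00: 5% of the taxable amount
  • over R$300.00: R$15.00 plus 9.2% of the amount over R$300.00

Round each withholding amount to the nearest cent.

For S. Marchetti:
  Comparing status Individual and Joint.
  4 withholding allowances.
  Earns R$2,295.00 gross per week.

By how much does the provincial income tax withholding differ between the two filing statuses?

Provincial Income Tax (Individual): taxable = R$2,295.00 − 4×R$73.00 = R$2,003.00
  R$113.60 + 19.21% × (R$2,003.00 − R$1,000.00) = R$113.60 + 19.21% × R$1,003.00 = R$306.28
Provincial Income Tax (Joint): taxable = R$2,295.00 − 4×R$73.00 = R$2,003.00
  R$15.00 + 9.2% × (R$2,003.00 − R$300.00) = R$15.00 + 9.2% × R$1,703.00 = R$171.68
Difference: |R$306.28 − R$171.68| = R$134.60 (higher under Individual)

R$134.60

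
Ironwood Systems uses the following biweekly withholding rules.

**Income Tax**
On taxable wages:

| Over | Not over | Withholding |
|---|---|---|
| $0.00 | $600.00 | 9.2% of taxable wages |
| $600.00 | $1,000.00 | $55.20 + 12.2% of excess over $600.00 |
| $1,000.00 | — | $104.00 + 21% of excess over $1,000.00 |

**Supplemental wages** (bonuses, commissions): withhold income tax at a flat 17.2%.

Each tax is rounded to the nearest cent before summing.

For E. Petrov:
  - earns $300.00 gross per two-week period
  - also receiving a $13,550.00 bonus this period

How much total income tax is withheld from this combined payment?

Income Tax: taxable = $300.00
  9.2% × $300.00 = $27.60
Supplemental (17.2% flat on bonus): 17.2% × $13,550.00 = $2,330.60
Total income tax: $27.60 + $2,330.60 = $2,358.20

$2,358.20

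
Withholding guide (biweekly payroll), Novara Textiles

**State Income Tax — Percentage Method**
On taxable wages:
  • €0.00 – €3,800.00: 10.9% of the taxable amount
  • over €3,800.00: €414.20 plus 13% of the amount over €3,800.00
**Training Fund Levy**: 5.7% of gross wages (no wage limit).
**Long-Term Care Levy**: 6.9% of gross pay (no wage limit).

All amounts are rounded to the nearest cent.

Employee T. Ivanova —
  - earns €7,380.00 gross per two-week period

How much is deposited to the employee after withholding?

€5,570.52

State Income Tax: taxable = €7,380.00
  €414.20 + 13% × (€7,380.00 − €3,800.00) = €414.20 + 13% × €3,580.00 = €879.60
Training Fund Levy: 5.7% × €7,380.00 = €420.66
Long-Term Care Levy: 6.9% × €7,380.00 = €509.22
Total withheld: €879.60 + €420.66 + €509.22 = €1,809.48
Net pay: €7,380.00 − €1,809.48 = €5,570.52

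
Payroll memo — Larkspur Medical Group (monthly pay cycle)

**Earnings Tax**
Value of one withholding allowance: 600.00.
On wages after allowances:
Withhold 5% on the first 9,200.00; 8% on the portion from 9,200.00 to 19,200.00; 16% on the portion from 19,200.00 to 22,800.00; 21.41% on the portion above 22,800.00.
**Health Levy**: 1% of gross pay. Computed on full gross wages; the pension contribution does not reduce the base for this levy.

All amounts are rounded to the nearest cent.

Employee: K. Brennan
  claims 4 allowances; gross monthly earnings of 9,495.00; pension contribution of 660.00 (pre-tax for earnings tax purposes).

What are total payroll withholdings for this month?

416.70

Earnings Tax: taxable = 9,495.00 − 660.00 − 4×600.00 = 6,435.00
  5% × 6,435.00 = 321.75
Health Levy: 1% × 9,495.00 = 94.95
Total: 321.75 + 94.95 = 416.70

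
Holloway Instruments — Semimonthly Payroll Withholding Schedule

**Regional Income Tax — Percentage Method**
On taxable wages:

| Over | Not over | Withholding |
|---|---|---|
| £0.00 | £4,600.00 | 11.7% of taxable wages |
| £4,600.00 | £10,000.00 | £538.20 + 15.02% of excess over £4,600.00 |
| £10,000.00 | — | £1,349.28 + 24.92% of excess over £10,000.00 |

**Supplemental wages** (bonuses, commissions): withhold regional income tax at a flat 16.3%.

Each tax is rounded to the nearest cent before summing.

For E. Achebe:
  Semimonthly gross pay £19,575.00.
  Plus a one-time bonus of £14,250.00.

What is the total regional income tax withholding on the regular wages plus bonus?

£6,058.12

Regional Income Tax: taxable = £19,575.00
  £1,349.28 + 24.92% × (£19,575.00 − £10,000.00) = £1,349.28 + 24.92% × £9,575.00 = £3,735.37
Supplemental (16.3% flat on bonus): 16.3% × £14,250.00 = £2,322.75
Total regional income tax: £3,735.37 + £2,322.75 = £6,058.12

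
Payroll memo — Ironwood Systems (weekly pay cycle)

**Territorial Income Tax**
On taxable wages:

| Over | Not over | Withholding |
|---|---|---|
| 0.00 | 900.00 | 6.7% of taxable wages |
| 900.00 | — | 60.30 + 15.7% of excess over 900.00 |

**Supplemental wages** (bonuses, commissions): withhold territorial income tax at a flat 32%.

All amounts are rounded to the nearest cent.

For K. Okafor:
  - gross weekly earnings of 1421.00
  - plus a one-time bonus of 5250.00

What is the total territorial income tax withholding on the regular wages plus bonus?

1822.10

Territorial Income Tax: taxable = 1421.00
  60.30 + 15.7% × (1421.00 − 900.00) = 60.30 + 15.7% × 521.00 = 142.10
Supplemental (32% flat on bonus): 32% × 5250.00 = 1680.00
Total territorial income tax: 142.10 + 1680.00 = 1822.10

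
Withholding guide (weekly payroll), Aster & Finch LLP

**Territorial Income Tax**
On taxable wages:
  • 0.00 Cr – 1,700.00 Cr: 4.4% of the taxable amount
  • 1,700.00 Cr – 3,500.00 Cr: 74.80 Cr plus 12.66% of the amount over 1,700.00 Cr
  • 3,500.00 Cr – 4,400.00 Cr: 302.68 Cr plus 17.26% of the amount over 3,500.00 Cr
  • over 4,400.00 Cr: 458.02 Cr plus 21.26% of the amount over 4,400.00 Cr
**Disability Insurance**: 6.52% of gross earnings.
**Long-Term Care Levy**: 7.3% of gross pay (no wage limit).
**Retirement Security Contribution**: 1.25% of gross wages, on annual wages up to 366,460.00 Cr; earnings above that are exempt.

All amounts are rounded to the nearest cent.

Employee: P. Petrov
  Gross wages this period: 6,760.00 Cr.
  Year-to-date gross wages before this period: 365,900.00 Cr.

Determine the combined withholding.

Territorial Income Tax: taxable = 6,760.00 Cr
  458.02 Cr + 21.26% × (6,760.00 Cr − 4,400.00 Cr) = 458.02 Cr + 21.26% × 2,360.00 Cr = 959.76 Cr
Disability Insurance: 6.52% × 6,760.00 Cr = 440.75 Cr
Long-Term Care Levy: 7.3% × 6,760.00 Cr = 493.48 Cr
Retirement Security Contribution: cap 366,460.00 Cr − YTD 365,900.00 Cr = 560.00 Cr subject; 1.25% × 560.00 Cr = 7.00 Cr
Total: 959.76 Cr + 440.75 Cr + 493.48 Cr + 7.00 Cr = 1,900.99 Cr

1,900.99 Cr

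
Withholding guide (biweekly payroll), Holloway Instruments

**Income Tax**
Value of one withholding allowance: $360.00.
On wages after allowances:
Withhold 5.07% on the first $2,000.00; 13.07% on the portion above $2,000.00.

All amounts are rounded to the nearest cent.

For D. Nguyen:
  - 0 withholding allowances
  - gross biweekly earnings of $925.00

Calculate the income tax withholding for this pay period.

$46.90

Income Tax: taxable = $925.00
  5.07% × $925.00 = $46.90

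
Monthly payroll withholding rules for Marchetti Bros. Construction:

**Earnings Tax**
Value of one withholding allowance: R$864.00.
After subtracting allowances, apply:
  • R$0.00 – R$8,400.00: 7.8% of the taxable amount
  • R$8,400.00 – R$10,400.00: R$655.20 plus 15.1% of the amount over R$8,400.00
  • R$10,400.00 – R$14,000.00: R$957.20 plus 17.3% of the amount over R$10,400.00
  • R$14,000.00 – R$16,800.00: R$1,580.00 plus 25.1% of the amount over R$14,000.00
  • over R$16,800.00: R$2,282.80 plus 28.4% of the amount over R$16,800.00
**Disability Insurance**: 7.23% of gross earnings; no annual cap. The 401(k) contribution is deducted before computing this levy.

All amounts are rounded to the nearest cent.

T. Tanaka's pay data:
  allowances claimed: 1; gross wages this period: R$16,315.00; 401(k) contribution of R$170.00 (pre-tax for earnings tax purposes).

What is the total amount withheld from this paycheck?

R$3,068.81

Earnings Tax: taxable = R$16,315.00 − R$170.00 − 1×R$864.00 = R$15,281.00
  R$1,580.00 + 25.1% × (R$15,281.00 − R$14,000.00) = R$1,580.00 + 25.1% × R$1,281.00 = R$1,901.53
Disability Insurance: 7.23% × R$16,145.00 = R$1,167.28
Total: R$1,901.53 + R$1,167.28 = R$3,068.81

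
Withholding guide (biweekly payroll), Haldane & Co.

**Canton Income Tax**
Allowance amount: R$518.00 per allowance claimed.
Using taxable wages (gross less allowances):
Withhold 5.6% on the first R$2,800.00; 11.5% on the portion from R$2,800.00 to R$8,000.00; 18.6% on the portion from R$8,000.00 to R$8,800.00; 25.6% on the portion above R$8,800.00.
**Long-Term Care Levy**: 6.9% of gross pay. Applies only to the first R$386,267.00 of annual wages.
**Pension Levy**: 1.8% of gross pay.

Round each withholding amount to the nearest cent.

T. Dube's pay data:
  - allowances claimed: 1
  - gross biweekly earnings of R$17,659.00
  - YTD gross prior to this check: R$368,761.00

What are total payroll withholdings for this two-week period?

Canton Income Tax: taxable = R$17,659.00 − 1×R$518.00 = R$17,141.00
  R$903.60 + 25.6% × (R$17,141.00 − R$8,800.00) = R$903.60 + 25.6% × R$8,341.00 = R$3,038.90
Long-Term Care Levy: cap R$386,267.00 − YTD R$368,761.00 = R$17,506.00 subject; 6.9% × R$17,506.00 = R$1,207.91
Pension Levy: 1.8% × R$17,659.00 = R$317.86
Total: R$3,038.90 + R$1,207.91 + R$317.86 = R$4,564.67

R$4,564.67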